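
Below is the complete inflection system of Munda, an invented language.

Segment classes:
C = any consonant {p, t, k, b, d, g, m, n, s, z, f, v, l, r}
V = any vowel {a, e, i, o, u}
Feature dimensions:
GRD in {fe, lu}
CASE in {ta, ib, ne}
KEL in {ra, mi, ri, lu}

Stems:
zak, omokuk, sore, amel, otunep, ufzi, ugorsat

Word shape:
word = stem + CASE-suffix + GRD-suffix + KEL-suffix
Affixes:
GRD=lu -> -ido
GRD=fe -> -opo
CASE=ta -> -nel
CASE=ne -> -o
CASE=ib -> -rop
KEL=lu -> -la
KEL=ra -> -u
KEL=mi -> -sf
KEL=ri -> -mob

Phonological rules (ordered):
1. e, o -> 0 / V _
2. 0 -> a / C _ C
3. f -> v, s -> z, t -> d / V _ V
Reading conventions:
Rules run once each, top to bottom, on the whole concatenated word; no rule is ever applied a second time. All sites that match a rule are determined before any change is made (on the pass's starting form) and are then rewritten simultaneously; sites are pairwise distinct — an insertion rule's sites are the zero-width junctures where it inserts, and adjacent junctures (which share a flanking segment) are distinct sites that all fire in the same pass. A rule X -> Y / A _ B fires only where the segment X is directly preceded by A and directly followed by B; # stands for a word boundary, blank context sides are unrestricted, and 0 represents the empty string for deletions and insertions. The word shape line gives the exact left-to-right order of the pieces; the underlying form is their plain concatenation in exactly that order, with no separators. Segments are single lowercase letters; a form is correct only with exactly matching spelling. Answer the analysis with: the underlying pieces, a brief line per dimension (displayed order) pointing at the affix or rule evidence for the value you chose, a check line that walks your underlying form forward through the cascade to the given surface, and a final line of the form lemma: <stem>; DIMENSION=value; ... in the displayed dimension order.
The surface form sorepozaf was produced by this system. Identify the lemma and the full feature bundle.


underlying: sore-o-opo-sf
GRD=fe - signalled by the affix -opo
CASE=ne - signalled by the affix -o
KEL=mi - signalled by the affix -sf
check: soreooposf -> soreposf -> soreposaf -> sorepozaf
lemma: sore; GRD=fe; CASE=ne; KEL=mi


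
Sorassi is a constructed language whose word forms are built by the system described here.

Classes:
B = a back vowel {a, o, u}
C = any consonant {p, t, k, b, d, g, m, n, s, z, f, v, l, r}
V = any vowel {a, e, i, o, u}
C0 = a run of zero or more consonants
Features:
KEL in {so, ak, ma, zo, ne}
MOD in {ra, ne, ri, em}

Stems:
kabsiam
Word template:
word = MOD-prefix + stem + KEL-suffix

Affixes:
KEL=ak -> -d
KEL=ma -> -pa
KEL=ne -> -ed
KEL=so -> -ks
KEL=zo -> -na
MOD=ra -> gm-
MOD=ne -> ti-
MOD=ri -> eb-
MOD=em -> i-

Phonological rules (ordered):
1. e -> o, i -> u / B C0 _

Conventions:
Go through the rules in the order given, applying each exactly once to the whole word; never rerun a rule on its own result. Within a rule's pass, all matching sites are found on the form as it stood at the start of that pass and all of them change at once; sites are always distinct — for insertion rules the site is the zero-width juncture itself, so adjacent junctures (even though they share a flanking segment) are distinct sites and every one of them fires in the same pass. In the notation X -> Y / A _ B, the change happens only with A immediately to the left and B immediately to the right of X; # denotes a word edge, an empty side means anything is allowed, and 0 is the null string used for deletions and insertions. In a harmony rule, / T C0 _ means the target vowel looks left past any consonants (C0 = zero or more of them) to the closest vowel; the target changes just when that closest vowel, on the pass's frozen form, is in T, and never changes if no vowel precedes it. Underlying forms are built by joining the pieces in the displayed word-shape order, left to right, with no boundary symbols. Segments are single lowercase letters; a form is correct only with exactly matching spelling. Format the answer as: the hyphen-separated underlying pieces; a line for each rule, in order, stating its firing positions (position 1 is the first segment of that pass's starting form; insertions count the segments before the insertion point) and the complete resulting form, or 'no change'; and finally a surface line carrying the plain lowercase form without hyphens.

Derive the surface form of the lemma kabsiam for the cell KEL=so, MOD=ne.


underlying: ti-kabsiam-ks
1. e -> o, i -> u / B C0 _: fires at position(s) 7: tikabsuamks
surface: tikabsuamks


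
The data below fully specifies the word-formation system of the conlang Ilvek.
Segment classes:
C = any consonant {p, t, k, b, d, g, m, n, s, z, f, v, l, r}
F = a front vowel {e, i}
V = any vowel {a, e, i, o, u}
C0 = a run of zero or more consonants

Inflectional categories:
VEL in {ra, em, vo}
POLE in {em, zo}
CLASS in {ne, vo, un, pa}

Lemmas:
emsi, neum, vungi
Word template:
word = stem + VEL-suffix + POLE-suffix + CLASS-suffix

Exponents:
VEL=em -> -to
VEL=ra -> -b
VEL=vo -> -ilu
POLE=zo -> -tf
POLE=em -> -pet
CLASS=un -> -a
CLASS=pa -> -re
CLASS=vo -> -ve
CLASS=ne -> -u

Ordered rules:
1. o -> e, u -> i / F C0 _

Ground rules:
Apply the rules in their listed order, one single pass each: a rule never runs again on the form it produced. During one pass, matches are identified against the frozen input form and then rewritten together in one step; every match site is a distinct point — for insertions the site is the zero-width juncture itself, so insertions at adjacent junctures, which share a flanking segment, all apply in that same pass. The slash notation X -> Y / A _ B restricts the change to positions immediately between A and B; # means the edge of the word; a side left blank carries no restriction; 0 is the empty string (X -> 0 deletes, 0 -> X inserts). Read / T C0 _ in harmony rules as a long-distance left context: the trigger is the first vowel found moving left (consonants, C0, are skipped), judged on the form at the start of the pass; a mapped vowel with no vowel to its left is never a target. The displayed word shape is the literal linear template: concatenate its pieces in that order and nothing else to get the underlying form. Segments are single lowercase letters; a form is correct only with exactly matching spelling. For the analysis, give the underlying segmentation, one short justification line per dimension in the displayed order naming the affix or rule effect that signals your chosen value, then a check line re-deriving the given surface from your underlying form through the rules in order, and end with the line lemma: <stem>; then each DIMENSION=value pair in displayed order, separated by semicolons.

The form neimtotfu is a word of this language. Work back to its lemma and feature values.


underlying: neum-to-tf-u
VEL=em - signalled by the affix -to
POLE=zo - signalled by the affix -tf
CLASS=ne - signalled by the affix -u
check: neumtotfu -> neimtotfu
lemma: neum; VEL=em; POLE=zo; CLASS=ne


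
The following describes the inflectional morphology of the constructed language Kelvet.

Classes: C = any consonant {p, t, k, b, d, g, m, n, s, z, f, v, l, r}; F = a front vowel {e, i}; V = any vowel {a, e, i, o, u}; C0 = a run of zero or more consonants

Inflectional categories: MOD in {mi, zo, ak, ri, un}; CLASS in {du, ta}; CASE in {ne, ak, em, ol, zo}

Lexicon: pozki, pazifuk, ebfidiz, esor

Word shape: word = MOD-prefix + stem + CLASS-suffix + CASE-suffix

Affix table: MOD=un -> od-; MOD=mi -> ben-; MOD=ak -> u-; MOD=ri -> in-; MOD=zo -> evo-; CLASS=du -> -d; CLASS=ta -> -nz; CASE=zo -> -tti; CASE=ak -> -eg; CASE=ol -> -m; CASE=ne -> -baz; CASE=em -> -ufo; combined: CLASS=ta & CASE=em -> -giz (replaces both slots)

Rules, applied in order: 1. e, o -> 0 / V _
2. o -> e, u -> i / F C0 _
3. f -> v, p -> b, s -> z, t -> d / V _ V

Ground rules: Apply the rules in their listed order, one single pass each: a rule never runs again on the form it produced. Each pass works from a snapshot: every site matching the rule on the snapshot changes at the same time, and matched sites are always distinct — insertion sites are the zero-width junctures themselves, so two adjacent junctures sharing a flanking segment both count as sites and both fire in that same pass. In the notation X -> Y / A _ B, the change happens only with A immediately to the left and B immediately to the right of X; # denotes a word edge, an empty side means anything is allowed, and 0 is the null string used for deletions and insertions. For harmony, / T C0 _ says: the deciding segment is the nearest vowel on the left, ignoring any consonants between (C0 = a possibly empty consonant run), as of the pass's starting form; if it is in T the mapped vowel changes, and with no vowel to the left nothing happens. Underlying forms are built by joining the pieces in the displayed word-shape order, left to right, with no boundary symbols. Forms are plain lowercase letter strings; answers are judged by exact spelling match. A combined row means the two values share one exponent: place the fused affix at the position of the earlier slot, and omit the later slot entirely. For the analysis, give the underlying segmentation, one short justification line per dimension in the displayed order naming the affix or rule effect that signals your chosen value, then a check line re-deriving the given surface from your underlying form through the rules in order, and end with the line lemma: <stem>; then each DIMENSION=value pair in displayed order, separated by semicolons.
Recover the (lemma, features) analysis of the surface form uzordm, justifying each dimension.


underlying: u-esor-d-m
MOD=ak - signalled by the affix u-
CLASS=du - signalled by the affix -d
CASE=ol - signalled by the affix -m
check: uesordm -> usordm -> usordm -> uzordm
lemma: esor; MOD=ak; CLASS=du; CASE=ol


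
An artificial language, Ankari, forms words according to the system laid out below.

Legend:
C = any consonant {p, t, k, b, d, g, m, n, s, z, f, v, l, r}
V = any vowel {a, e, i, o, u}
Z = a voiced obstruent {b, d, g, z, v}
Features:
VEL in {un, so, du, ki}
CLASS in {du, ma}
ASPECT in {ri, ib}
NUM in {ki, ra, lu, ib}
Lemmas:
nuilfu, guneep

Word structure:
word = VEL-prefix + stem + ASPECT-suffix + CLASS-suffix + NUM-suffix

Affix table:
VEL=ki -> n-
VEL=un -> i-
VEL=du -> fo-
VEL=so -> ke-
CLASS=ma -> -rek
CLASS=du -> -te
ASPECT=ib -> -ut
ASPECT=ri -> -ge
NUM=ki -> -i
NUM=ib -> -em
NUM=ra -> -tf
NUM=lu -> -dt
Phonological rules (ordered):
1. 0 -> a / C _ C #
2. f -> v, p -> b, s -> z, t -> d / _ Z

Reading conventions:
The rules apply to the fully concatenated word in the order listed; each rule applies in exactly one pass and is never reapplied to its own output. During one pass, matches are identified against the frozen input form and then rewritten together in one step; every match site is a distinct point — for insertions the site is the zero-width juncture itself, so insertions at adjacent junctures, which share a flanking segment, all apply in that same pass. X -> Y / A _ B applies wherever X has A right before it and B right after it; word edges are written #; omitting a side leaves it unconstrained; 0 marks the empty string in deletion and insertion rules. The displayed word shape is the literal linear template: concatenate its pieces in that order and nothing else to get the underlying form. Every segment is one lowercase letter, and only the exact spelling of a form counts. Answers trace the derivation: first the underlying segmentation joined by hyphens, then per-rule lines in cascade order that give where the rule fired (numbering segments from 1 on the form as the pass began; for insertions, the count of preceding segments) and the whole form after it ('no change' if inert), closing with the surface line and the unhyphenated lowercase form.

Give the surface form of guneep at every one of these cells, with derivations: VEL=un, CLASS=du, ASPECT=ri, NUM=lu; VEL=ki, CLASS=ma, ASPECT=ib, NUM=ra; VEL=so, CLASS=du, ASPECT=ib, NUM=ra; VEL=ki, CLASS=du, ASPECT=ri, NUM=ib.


cell VEL=un, CLASS=du, ASPECT=ri, NUM=lu:
underlying: i-guneep-ge-te-dt
1. 0 -> a / C _ C #: inserts after position(s) 12: iguneepgetedat
2. f -> v, p -> b, s -> z, t -> d / _ Z: fires at position(s) 7: iguneebgetedat
surface: iguneebgetedat

cell VEL=ki, CLASS=ma, ASPECT=ib, NUM=ra:
underlying: n-guneep-ut-rek-tf
1. 0 -> a / C _ C #: inserts after position(s) 13: nguneeputrektaf
2. f -> v, p -> b, s -> z, t -> d / _ Z: no change
surface: nguneeputrektaf

cell VEL=so, CLASS=du, ASPECT=ib, NUM=ra:
underlying: ke-guneep-ut-te-tf
1. 0 -> a / C _ C #: inserts after position(s) 13: keguneeputtetaf
2. f -> v, p -> b, s -> z, t -> d / _ Z: no change
surface: keguneeputtetaf

cell VEL=ki, CLASS=du, ASPECT=ri, NUM=ib:
underlying: n-guneep-ge-te-em
1. 0 -> a / C _ C #: no change
2. f -> v, p -> b, s -> z, t -> d / _ Z: fires at position(s) 7: nguneebgeteem
surface: nguneebgeteem


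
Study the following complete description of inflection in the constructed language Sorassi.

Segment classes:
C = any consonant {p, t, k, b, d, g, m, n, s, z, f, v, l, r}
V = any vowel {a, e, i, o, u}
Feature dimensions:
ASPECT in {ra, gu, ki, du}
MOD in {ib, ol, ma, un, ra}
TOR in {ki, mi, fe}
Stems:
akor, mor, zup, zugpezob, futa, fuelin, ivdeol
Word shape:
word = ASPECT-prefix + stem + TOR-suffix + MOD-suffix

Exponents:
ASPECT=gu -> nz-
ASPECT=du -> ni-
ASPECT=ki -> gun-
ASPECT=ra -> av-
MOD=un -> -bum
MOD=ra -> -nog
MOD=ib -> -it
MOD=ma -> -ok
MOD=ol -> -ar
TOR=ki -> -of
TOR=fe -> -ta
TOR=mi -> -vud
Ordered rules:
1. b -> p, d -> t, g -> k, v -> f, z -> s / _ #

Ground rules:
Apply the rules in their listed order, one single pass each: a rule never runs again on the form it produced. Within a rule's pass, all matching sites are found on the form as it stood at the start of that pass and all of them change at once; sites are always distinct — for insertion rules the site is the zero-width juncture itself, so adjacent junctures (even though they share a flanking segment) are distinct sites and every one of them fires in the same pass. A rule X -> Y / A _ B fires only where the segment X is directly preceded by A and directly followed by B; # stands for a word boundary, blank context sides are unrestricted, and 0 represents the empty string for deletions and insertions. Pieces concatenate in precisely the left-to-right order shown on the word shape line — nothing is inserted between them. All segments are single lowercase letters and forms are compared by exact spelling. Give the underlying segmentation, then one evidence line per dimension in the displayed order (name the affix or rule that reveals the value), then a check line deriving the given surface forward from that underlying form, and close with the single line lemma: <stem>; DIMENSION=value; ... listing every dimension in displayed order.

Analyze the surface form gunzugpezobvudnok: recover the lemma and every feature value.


underlying: gun-zugpezob-vud-nog
ASPECT=ki - signalled by the affix gun-
MOD=ra - signalled by the affix -nog
TOR=mi - signalled by the affix -vud
check: gunzugpezobvudnog -> gunzugpezobvudnok
lemma: zugpezob; ASPECT=ki; MOD=ra; TOR=mi


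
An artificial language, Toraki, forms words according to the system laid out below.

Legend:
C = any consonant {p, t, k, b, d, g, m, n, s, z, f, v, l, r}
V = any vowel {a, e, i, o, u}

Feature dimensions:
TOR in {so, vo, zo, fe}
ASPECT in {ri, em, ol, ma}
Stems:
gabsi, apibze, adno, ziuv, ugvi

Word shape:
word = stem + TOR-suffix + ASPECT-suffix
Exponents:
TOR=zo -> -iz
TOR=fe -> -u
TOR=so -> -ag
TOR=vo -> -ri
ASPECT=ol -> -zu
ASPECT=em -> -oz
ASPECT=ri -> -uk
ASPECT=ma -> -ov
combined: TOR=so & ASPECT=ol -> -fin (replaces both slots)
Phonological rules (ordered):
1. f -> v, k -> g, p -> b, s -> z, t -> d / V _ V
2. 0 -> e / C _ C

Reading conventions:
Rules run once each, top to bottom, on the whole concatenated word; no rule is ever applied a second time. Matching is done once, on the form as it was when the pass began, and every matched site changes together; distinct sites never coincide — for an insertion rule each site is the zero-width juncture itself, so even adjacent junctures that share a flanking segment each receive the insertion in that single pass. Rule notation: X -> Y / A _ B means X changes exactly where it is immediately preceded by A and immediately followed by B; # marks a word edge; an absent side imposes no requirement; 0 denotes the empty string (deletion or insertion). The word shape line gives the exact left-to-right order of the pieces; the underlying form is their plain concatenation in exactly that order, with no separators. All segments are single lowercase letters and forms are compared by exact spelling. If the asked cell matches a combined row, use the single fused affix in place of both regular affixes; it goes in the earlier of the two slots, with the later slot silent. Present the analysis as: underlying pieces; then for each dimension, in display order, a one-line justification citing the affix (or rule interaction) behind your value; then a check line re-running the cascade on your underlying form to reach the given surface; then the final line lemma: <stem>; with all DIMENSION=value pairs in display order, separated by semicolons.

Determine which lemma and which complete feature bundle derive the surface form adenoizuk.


underlying: adno-iz-uk
TOR=zo - signalled by the affix -iz
ASPECT=ri - signalled by the affix -uk
check: adnoizuk -> adnoizuk -> adenoizuk
lemma: adno; TOR=zo; ASPECT=ri


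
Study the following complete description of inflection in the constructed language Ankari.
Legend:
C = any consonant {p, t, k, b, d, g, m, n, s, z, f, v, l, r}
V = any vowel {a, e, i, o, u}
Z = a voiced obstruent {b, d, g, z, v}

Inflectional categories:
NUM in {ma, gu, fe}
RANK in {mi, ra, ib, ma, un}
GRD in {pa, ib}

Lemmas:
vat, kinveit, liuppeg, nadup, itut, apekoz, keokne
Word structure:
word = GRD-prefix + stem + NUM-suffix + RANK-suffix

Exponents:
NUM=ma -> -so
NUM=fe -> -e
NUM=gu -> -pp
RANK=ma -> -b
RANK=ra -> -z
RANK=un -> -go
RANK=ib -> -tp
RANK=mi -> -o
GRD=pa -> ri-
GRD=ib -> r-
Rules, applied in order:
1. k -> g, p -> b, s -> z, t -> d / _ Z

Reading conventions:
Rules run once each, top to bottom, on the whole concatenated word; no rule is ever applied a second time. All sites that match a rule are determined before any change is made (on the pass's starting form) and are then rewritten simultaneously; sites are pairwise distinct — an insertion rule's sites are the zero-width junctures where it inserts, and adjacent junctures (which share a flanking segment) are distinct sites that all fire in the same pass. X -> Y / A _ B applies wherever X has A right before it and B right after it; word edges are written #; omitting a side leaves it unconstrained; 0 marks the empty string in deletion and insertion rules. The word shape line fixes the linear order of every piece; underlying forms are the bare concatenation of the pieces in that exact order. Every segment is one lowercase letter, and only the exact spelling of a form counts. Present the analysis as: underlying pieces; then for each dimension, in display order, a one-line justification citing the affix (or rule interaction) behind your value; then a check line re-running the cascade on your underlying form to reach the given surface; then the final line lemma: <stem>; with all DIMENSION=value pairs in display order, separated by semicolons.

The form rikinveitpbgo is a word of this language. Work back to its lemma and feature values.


underlying: ri-kinveit-pp-go
NUM=gu - signalled by the affix -pp
RANK=un - signalled by the affix -go
GRD=pa - signalled by the affix ri-
check: rikinveitppgo -> rikinveitpbgo
lemma: kinveit; NUM=gu; RANK=un; GRD=pa


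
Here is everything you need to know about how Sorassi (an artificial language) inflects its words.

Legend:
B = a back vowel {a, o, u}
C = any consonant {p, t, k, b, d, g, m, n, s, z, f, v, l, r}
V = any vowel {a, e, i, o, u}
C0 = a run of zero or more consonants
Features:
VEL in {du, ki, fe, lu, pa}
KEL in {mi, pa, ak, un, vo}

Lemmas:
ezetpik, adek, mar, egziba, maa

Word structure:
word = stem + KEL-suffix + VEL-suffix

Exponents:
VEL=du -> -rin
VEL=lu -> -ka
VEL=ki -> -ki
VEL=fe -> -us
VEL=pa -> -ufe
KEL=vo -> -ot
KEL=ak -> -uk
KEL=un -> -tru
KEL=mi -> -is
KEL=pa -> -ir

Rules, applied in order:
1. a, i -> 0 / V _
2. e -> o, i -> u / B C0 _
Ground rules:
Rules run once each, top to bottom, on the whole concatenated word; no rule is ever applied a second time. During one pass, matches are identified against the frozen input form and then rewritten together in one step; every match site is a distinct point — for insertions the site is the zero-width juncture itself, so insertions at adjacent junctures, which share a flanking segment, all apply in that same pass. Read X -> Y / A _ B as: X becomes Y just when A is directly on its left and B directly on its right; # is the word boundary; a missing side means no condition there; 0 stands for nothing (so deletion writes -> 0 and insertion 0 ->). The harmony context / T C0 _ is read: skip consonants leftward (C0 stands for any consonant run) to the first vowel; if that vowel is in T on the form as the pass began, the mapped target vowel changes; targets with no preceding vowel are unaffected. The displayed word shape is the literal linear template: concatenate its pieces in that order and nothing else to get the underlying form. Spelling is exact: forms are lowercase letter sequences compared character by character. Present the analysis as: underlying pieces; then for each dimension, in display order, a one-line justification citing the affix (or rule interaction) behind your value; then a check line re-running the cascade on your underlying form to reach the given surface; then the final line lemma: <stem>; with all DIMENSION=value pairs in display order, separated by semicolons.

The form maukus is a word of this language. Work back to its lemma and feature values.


underlying: maa-uk-us
VEL=fe - signalled by the affix -us
KEL=ak - signalled by the affix -uk
check: maaukus -> maukus -> maukus
lemma: maa; VEL=fe; KEL=ak


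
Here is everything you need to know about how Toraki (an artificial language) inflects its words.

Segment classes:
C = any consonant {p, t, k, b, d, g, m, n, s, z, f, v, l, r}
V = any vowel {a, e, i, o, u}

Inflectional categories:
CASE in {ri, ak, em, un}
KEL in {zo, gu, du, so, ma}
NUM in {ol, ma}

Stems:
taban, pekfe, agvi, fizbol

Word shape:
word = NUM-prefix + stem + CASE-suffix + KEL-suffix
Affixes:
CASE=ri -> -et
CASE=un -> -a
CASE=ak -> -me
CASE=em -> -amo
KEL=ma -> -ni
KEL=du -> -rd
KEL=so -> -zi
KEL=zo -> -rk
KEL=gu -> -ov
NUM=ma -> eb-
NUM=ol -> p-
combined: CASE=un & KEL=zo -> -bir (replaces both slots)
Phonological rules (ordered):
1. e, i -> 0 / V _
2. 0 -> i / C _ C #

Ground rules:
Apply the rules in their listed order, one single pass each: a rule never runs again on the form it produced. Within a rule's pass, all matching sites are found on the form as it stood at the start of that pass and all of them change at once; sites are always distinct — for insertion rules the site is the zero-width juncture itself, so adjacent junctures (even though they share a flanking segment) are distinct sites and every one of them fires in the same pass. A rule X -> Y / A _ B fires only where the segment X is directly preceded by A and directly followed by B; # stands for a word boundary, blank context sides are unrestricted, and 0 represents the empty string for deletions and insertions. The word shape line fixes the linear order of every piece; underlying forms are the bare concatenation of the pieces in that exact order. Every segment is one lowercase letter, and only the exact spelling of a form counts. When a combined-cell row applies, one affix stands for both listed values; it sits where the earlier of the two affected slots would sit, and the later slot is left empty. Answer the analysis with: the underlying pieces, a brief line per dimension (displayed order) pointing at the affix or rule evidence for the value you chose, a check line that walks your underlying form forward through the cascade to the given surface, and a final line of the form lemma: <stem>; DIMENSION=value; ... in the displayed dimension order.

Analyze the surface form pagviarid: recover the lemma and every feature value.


underlying: p-agvi-a-rd
CASE=un - signalled by the affix -a
KEL=du - signalled by the affix -rd
NUM=ol - signalled by the affix p-
check: pagviard -> pagviard -> pagviarid
lemma: agvi; CASE=un; KEL=du; NUM=ol


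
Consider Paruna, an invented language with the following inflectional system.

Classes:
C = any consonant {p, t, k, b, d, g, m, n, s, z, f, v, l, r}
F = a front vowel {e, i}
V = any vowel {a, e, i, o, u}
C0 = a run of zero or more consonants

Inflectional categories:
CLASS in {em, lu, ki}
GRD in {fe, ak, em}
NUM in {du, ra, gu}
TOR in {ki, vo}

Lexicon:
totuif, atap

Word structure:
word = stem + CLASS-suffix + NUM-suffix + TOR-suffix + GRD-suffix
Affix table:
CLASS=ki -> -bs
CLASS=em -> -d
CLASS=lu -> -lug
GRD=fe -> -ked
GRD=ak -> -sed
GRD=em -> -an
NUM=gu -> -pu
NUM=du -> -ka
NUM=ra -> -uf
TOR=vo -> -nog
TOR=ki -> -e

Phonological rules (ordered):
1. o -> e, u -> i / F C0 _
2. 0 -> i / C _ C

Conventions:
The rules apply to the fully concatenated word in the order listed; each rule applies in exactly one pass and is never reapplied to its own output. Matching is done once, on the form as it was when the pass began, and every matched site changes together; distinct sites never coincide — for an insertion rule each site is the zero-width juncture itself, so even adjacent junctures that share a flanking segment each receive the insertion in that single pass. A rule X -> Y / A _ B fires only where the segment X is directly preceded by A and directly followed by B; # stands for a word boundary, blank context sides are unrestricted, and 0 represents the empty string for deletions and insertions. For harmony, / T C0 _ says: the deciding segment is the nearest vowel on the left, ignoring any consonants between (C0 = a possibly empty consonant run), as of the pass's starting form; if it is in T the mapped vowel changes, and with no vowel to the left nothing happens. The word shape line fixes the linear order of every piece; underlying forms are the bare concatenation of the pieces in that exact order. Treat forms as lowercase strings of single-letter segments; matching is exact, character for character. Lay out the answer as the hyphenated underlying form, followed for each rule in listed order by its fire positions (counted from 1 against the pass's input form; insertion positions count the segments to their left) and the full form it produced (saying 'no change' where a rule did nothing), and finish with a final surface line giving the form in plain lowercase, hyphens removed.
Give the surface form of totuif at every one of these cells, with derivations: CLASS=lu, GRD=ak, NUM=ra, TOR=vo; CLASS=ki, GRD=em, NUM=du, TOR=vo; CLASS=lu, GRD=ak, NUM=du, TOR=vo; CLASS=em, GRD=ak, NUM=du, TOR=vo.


cell CLASS=lu, GRD=ak, NUM=ra, TOR=vo:
underlying: totuif-lug-uf-nog-sed
1. o -> e, u -> i / F C0 _: fires at position(s) 8: totuifligufnogsed
2. 0 -> i / C _ C: inserts after position(s) 6, 11, 14: totuifiligufinogised
surface: totuifiligufinogised

cell CLASS=ki, GRD=em, NUM=du, TOR=vo:
underlying: totuif-bs-ka-nog-an
1. o -> e, u -> i / F C0 _: no change
2. 0 -> i / C _ C: inserts after position(s) 6, 7, 8: totuifibisikanogan
surface: totuifibisikanogan

cell CLASS=lu, GRD=ak, NUM=du, TOR=vo:
underlying: totuif-lug-ka-nog-sed
1. o -> e, u -> i / F C0 _: fires at position(s) 8: totuifligkanogsed
2. 0 -> i / C _ C: inserts after position(s) 6, 9, 14: totuifiligikanogised
surface: totuifiligikanogised

cell CLASS=em, GRD=ak, NUM=du, TOR=vo:
underlying: totuif-d-ka-nog-sed
1. o -> e, u -> i / F C0 _: no change
2. 0 -> i / C _ C: inserts after position(s) 6, 7, 12: totuifidikanogised
surface: totuifidikanogised


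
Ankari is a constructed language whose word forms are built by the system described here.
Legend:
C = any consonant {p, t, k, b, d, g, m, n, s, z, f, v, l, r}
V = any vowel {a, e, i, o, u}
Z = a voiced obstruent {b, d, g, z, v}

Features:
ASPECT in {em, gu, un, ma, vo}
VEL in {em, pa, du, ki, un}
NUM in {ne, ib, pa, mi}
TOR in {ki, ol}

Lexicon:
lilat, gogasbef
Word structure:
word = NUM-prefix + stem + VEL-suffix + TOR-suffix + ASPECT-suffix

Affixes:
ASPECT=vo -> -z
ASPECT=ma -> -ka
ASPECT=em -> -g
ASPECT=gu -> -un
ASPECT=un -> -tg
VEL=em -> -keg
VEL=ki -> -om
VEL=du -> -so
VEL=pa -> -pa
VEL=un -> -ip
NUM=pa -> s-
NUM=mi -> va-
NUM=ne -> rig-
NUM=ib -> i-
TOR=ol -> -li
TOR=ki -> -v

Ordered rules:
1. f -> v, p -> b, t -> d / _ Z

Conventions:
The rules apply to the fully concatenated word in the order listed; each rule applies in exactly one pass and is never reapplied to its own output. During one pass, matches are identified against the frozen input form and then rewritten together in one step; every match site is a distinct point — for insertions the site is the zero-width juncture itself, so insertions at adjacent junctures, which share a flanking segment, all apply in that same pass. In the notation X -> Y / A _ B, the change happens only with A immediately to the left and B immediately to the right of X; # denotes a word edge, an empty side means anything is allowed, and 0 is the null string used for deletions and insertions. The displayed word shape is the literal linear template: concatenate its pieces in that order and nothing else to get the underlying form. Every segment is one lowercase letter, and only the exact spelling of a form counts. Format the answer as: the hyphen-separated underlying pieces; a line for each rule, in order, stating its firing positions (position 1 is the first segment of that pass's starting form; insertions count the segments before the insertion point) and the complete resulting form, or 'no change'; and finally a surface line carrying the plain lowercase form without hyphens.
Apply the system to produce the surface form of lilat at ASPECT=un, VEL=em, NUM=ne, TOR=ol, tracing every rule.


underlying: rig-lilat-keg-li-tg
1. f -> v, p -> b, t -> d / _ Z: fires at position(s) 14: riglilatkeglidg
surface: riglilatkeglidg


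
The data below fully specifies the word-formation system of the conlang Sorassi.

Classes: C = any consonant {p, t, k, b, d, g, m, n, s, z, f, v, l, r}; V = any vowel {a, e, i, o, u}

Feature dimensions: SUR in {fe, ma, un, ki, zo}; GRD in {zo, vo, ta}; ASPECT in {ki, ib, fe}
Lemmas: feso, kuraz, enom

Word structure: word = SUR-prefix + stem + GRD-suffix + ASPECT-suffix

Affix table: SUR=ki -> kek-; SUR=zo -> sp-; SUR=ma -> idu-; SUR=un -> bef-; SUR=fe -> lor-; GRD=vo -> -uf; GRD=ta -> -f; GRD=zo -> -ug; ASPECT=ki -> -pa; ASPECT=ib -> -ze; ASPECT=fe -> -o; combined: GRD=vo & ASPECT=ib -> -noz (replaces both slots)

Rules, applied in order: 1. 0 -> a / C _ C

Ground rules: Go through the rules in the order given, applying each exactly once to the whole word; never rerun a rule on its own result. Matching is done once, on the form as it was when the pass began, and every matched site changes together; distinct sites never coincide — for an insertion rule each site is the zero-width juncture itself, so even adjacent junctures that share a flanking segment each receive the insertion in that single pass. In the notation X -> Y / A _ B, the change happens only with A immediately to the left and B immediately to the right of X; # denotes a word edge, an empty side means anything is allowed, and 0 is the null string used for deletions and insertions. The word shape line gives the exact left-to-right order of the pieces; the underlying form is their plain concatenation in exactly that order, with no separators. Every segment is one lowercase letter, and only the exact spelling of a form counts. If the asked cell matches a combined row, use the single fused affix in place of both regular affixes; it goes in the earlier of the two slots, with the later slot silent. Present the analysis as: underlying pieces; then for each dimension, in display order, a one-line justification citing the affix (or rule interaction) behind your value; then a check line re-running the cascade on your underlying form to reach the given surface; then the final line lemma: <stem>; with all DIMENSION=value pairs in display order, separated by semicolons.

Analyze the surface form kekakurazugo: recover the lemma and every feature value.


underlying: kek-kuraz-ug-o
SUR=ki - signalled by the affix kek-
GRD=zo - signalled by the affix -ug
ASPECT=fe - signalled by the affix -o
check: kekkurazugo -> kekakurazugo
lemma: kuraz; SUR=ki; GRD=zo; ASPECT=fe


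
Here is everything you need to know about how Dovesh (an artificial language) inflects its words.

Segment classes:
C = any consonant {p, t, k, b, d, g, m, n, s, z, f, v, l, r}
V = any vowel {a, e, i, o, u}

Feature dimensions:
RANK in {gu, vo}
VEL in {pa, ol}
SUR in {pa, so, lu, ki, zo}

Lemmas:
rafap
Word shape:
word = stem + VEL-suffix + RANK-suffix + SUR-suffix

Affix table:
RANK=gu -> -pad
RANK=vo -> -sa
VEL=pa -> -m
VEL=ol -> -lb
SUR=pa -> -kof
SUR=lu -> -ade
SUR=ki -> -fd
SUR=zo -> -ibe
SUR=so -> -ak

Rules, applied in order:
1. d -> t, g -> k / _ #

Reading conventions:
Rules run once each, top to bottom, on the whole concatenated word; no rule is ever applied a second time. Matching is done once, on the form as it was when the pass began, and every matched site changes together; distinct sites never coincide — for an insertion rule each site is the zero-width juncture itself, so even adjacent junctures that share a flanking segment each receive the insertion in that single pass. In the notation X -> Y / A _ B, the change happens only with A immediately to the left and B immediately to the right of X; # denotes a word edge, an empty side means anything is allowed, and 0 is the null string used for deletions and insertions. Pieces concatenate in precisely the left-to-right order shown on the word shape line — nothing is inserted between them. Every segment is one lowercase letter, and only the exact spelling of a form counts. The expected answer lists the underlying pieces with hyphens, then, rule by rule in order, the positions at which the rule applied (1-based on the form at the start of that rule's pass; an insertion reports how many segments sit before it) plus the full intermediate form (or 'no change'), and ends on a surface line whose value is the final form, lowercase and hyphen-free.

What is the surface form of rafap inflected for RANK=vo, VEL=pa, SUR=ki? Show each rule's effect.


underlying: rafap-m-sa-fd
1. d -> t, g -> k / _ #: fires at position(s) 10: rafapmsaft
surface: rafapmsaft


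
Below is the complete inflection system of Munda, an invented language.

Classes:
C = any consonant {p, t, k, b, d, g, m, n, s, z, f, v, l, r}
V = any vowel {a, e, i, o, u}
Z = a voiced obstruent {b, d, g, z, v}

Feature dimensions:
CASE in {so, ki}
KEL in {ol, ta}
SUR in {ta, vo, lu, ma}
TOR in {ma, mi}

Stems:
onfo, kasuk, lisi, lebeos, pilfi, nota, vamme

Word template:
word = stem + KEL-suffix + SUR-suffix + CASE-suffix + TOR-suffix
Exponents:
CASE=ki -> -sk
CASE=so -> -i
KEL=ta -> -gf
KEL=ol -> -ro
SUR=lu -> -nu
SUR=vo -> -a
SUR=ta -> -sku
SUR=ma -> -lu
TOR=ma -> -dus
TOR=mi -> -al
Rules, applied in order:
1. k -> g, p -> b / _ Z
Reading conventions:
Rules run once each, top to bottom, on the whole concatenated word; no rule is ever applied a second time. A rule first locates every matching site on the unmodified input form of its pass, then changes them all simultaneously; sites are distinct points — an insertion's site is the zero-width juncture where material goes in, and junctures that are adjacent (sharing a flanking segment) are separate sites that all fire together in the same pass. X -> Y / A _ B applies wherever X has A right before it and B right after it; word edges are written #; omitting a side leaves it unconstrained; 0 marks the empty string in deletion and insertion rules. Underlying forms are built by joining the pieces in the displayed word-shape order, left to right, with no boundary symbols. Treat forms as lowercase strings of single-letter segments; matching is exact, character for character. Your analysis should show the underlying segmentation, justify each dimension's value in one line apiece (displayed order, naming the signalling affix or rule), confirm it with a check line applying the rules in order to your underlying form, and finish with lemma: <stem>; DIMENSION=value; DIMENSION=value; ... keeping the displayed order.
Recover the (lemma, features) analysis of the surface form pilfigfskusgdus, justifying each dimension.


underlying: pilfi-gf-sku-sk-dus
CASE=ki - signalled by the affix -sk
KEL=ta - signalled by the affix -gf
SUR=ta - signalled by the affix -sku
TOR=ma - signalled by the affix -dus
check: pilfigfskuskdus -> pilfigfskusgdus
lemma: pilfi; CASE=ki; KEL=ta; SUR=ta; TOR=ma


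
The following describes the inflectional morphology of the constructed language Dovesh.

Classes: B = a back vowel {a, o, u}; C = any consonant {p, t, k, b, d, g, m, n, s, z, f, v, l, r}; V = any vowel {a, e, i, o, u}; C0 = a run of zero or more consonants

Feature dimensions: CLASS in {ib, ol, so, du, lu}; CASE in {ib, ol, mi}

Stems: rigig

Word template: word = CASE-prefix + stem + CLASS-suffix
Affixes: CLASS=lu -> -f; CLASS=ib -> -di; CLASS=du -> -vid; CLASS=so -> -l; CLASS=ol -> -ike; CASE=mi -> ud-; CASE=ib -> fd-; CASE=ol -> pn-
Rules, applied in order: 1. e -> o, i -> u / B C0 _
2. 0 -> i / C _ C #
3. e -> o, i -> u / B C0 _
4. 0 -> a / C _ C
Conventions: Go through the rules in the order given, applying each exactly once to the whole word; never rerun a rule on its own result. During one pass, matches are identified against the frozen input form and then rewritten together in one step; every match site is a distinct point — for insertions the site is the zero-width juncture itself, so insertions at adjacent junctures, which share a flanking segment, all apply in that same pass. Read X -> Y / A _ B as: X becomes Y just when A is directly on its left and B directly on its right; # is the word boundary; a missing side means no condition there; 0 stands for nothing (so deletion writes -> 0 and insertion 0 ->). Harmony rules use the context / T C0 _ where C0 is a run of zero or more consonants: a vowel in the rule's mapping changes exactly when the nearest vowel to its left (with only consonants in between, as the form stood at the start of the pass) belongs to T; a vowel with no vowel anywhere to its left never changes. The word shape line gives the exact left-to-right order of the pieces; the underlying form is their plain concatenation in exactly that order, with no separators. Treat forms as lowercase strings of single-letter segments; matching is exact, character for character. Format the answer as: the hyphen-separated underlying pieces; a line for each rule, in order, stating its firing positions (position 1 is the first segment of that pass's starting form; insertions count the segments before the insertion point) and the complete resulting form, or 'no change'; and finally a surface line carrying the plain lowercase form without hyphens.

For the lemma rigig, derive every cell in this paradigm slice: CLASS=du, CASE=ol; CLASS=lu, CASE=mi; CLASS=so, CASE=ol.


cell CLASS=du, CASE=ol:
underlying: pn-rigig-vid
1. e -> o, i -> u / B C0 _: no change
2. 0 -> i / C _ C #: no change
3. e -> o, i -> u / B C0 _: no change
4. 0 -> a / C _ C: inserts after position(s) 1, 2, 7: panarigigavid
surface: panarigigavid

cell CLASS=lu, CASE=mi:
underlying: ud-rigig-f
1. e -> o, i -> u / B C0 _: fires at position(s) 4: udrugigf
2. 0 -> i / C _ C #: inserts after position(s) 7: udrugigif
3. e -> o, i -> u / B C0 _: fires at position(s) 6: udrugugif
4. 0 -> a / C _ C: inserts after position(s) 2: udarugugif
surface: udarugugif

cell CLASS=so, CASE=ol:
underlying: pn-rigig-l
1. e -> o, i -> u / B C0 _: no change
2. 0 -> i / C _ C #: inserts after position(s) 7: pnrigigil
3. e -> o, i -> u / B C0 _: no change
4. 0 -> a / C _ C: inserts after position(s) 1, 2: panarigigil
surface: panarigigil


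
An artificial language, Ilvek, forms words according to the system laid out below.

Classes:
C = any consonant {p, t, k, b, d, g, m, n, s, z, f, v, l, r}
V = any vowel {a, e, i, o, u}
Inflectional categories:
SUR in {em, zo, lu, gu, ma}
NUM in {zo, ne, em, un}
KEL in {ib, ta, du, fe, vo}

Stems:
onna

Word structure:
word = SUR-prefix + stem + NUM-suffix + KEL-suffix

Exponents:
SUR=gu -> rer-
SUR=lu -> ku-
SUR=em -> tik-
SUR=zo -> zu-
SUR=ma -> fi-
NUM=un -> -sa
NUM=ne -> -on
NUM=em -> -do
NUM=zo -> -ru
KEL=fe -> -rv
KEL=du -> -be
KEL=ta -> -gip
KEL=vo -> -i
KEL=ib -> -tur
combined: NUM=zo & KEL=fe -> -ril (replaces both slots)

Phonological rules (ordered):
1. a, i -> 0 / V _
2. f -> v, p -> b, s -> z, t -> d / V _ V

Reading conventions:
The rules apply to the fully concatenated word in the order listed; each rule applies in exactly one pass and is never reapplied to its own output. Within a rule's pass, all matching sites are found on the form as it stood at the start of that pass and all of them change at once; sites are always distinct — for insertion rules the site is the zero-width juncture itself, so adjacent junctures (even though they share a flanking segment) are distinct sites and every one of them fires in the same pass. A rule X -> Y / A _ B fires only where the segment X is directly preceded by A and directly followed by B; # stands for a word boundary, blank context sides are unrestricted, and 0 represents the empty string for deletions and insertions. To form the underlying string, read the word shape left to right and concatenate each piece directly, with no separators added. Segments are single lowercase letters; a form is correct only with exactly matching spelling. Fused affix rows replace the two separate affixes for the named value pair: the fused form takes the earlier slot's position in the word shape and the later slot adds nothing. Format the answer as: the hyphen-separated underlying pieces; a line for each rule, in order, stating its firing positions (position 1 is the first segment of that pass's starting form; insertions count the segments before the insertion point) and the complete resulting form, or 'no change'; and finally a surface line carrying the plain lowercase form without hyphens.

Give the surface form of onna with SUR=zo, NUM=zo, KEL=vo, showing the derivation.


underlying: zu-onna-ru-i
1. a, i -> 0 / V _: fires at position(s) 9: zuonnaru
2. f -> v, p -> b, s -> z, t -> d / V _ V: no change
surface: zuonnaru
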